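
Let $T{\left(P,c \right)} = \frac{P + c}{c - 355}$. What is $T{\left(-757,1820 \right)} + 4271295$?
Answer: $\frac{6257448238}{1465} \approx 4.2713 \cdot 10^{6}$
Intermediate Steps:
$T{\left(P,c \right)} = \frac{P + c}{-355 + c}$
$T{\left(-757,1820 \right)} + 4271295 = \frac{-757 + 1820}{-355 + 1820} + 4271295 = \frac{1}{1465} \cdot 1063 + 4271295 = \frac{1063}{1465} + 4271295 = \frac{6257448238}{1465}$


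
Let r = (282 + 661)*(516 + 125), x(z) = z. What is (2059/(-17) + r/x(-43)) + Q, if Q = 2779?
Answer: -8332959/731 ≈ -11399.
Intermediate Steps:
r = 604463 (r = 943*641 = 604463)
(2059/(-17) + r/x(-43)) + Q = (2059/(-17) + 604463/(-43)) + 2779 = (2059*(-1/17) + 604463*(-1/43)) + 2779 = (-2059/17 - 604463/43) + 2779 = -10364408/731 + 2779 = -8332959/731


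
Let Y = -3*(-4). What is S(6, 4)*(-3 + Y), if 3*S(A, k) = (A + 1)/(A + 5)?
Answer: 21/11 ≈ 1.9091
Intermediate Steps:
S(A, k) = (1 + A)/(3*(5 + A)) (S(A, k) = ((A + 1)/(A + 5))/3 = ((1 + A)/(5 + A))/3 = (1 + A)/(3*(5 + A)))
Y = 12
S(6, 4)*(-3 + Y) = ((1 + 6)/(3*(5 + 6)))*(-3 + 12) = ((⅓)*7/11)*9 = ((⅓)*(1/11)*7)*9 = (7/33)*9 = 21/11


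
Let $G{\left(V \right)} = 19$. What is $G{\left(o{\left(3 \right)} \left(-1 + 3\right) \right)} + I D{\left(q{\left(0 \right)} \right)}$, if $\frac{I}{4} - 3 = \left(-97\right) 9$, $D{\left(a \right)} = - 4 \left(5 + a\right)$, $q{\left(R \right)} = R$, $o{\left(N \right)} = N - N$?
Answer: $69619$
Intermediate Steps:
$o{\left(N \right)} = 0$
$D{\left(a \right)} = -20 - 4 a$
$I = -3480$ ($I = 12 + 4 \left(\left(-97\right) 9\right) = 12 + 4 \left(-873\right) = 12 - 3492 = -3480$)
$G{\left(o{\left(3 \right)} \left(-1 + 3\right) \right)} + I D{\left(q{\left(0 \right)} \right)} = 19 - 3480 \left(-20 - 0\right) = 19 - 3480 \left(-20 + 0\right) = 19 - -69600 = 19 + 69600 = 69619$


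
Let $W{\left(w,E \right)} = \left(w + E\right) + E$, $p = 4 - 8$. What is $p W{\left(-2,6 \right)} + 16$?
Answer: $-24$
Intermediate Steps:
$p = -4$ ($p = 4 - 8 = -4$)
$W{\left(w,E \right)} = w + 2 E$ ($W{\left(w,E \right)} = \left(E + w\right) + E = w + 2 E$)
$p W{\left(-2,6 \right)} + 16 = - 4 \left(-2 + 2 \cdot 6\right) + 16 = - 4 \left(-2 + 12\right) + 16 = \left(-4\right) 10 + 16 = -40 + 16 = -24$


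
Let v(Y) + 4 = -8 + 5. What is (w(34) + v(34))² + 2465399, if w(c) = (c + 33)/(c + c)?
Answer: 11400172257/4624 ≈ 2.4654e+6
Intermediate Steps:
w(c) = (33 + c)/(2*c) (w(c) = (33 + c)/((2*c)) = (33 + c)*(1/(2*c)) = (33 + c)/(2*c))
v(Y) = -7 (v(Y) = -4 + (-8 + 5) = -4 - 3 = -7)
(w(34) + v(34))² + 2465399 = ((½)*(33 + 34)/34 - 7)² + 2465399 = ((½)*(1/34)*67 - 7)² + 2465399 = (67/68 - 7)² + 2465399 = (-409/68)² + 2465399 = 167281/4624 + 2465399 = 11400172257/4624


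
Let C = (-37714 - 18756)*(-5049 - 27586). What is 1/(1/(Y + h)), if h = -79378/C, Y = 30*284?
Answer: 7850747357311/921449225 ≈ 8520.0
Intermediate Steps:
C = 1842898450 (C = -56470*(-32635) = 1842898450)
Y = 8520
h = -39689/921449225 (h = -79378/1842898450 = -79378*1/1842898450 = -39689/921449225 ≈ -4.3072e-5)
1/(1/(Y + h)) = 1/(1/(8520 - 39689/921449225)) = 1/(1/(7850747357311/921449225)) = 1/(921449225/7850747357311) = 7850747357311/921449225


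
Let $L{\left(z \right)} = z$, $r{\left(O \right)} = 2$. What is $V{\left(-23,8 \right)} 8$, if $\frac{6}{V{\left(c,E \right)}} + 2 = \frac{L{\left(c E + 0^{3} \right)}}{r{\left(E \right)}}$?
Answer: $- \frac{24}{47} \approx -0.51064$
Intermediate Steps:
$V{\left(c,E \right)} = \frac{6}{-2 + \frac{E c}{2}}$ ($V{\left(c,E \right)} = \frac{6}{-2 + \frac{c E + 0^{3}}{2}} = \frac{6}{-2 + \left(E c + 0\right) \frac{1}{2}} = \frac{6}{-2 + E c \frac{1}{2}} = \frac{6}{-2 + \frac{E c}{2}}$)
$V{\left(-23,8 \right)} 8 = \frac{12}{-4 + 8 \left(-23\right)} 8 = \frac{12}{-4 - 184} \cdot 8 = \frac{12}{-188} \cdot 8 = 12 \left(- \frac{1}{188}\right) 8 = \left(- \frac{3}{47}\right) 8 = - \frac{24}{47}$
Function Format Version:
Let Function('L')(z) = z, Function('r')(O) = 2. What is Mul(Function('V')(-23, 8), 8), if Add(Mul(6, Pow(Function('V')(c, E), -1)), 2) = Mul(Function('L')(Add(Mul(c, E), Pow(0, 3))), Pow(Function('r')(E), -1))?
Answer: Rational(-24, 47) ≈ -0.51064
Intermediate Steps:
Function('V')(c, E) = Mul(6, Pow(Add(-2, Mul(Rational(1, 2), E, c)), -1)) (Function('V')(c, E) = Mul(6, Pow(Add(-2, Mul(Add(Mul(c, E), Pow(0, 3)), Pow(2, -1))), -1)) = Mul(6, Pow(Add(-2, Mul(Add(Mul(E, c), 0), Rational(1, 2))), -1)) = Mul(6, Pow(Add(-2, Mul(Mul(E, c), Rational(1, 2))), -1)) = Mul(6, Pow(Add(-2, Mul(Rational(1, 2), E, c)), -1)))
Mul(Function('V')(-23, 8), 8) = Mul(Mul(12, Pow(Add(-4, Mul(8, -23)), -1)), 8) = Mul(Mul(12, Pow(Add(-4, -184), -1)), 8) = Mul(Mul(12, Pow(-188, -1)), 8) = Mul(Mul(12, Rational(-1, 188)), 8) = Mul(Rational(-3, 47), 8) = Rational(-24, 47)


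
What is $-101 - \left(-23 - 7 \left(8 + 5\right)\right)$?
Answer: $13$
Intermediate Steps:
$-101 - \left(-23 - 7 \left(8 + 5\right)\right) = -101 - \left(-23 - 7 \cdot 13\right) = -101 - \left(-23 - 91\right) = -101 - -114 = -101 + 114 = 13$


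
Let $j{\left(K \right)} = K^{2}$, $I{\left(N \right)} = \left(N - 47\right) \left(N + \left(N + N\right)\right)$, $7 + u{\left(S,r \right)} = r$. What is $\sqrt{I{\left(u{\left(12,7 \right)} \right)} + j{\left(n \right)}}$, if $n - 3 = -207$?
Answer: $204$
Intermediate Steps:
$u{\left(S,r \right)} = -7 + r$
$n = -204$ ($n = 3 - 207 = -204$)
$I{\left(N \right)} = 3 N \left(-47 + N\right)$ ($I{\left(N \right)} = \left(-47 + N\right) \left(N + 2 N\right) = \left(-47 + N\right) 3 N = 3 N \left(-47 + N\right)$)
$\sqrt{I{\left(u{\left(12,7 \right)} \right)} + j{\left(n \right)}} = \sqrt{3 \left(-7 + 7\right) \left(-47 + \left(-7 + 7\right)\right) + \left(-204\right)^{2}} = \sqrt{3 \cdot 0 \left(-47 + 0\right) + 41616} = \sqrt{3 \cdot 0 \left(-47\right) + 41616} = \sqrt{0 + 41616} = \sqrt{41616} = 204$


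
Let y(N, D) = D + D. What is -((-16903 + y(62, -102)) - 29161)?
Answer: 46268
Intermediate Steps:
y(N, D) = 2*D
-((-16903 + y(62, -102)) - 29161) = -((-16903 + 2*(-102)) - 29161) = -((-16903 - 204) - 29161) = -(-17107 - 29161) = -1*(-46268) = 46268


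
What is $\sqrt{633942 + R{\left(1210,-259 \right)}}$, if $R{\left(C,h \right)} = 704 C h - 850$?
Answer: $2 i \sqrt{54998367} \approx 14832.0 i$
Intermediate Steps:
$R{\left(C,h \right)} = -850 + 704 C h$ ($R{\left(C,h \right)} = 704 C h - 850 = -850 + 704 C h$)
$\sqrt{633942 + R{\left(1210,-259 \right)}} = \sqrt{633942 + \left(-850 + 704 \cdot 1210 \left(-259\right)\right)} = \sqrt{633942 - 220627410} = \sqrt{-219993468} = 2 i \sqrt{54998367}$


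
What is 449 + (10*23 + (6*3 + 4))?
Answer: 701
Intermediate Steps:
449 + (10*23 + (6*3 + 4)) = 449 + (230 + (18 + 4)) = 449 + (230 + 22) = 449 + 252 = 701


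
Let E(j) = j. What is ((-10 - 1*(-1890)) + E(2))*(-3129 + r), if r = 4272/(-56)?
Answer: -42226434/7 ≈ -6.0323e+6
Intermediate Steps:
r = -534/7 (r = 4272*(-1/56) = -534/7 ≈ -76.286)
((-10 - 1*(-1890)) + E(2))*(-3129 + r) = ((-10 - 1*(-1890)) + 2)*(-3129 - 534/7) = ((-10 + 1890) + 2)*(-22437/7) = (1880 + 2)*(-22437/7) = 1882*(-22437/7) = -42226434/7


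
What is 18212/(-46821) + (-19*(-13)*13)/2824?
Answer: 98911543/132222504 ≈ 0.74807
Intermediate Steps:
18212/(-46821) + (-19*(-13)*13)/2824 = 18212*(-1/46821) + (247*13)*(1/2824) = -18212/46821 + 3211*(1/2824) = -18212/46821 + 3211/2824 = 98911543/132222504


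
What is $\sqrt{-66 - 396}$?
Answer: $i \sqrt{462} \approx 21.494 i$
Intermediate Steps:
$\sqrt{-66 - 396} = \sqrt{-462} = i \sqrt{462}$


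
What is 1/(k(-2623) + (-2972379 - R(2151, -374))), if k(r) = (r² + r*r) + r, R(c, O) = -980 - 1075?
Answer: 1/10787311 ≈ 9.2701e-8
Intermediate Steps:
R(c, O) = -2055
k(r) = r + 2*r² (k(r) = (r² + r²) + r = 2*r² + r = r + 2*r²)
1/(k(-2623) + (-2972379 - R(2151, -374))) = 1/(-2623*(1 + 2*(-2623)) + (-2972379 - 1*(-2055))) = 1/(-2623*(1 - 5246) + (-2972379 + 2055)) = 1/(-2623*(-5245) - 2970324) = 1/(13757635 - 2970324) = 1/10787311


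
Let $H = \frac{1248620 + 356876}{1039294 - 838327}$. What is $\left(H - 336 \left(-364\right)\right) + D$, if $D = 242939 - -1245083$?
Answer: $\frac{323623990738}{200967} \approx 1.6103 \cdot 10^{6}$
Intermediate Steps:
$D = 1488022$ ($D = 242939 + 1245083 = 1488022$)
$H = \frac{1605496}{200967} \approx 7.9889$
$\left(H - 336 \left(-364\right)\right) + D = \left(\frac{1605496}{200967} - 336 \left(-364\right)\right) + 1488022 = \left(\frac{1605496}{200967} - -122304\right) + 1488022 = \left(\frac{1605496}{200967} + 122304\right) + 1488022 = \frac{24580673464}{200967} + 1488022 = \frac{323623990738}{200967}$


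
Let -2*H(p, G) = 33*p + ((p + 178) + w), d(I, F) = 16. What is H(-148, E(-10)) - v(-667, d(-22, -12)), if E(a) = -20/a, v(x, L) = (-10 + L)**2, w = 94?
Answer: 2344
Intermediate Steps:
H(p, G) = -136 - 17*p (H(p, G) = -(33*p + ((p + 178) + 94))/2 = -(33*p + ((178 + p) + 94))/2 = -(33*p + (272 + p))/2 = -(272 + 34*p)/2 = -136 - 17*p)
H(-148, E(-10)) - v(-667, d(-22, -12)) = (-136 - 17*(-148)) - (-10 + 16)**2 = (-136 + 2516) - 1*6**2 = 2380 - 1*36 = 2380 - 36 = 2344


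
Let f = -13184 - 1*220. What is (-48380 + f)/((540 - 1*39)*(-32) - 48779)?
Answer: 61784/64811 ≈ 0.95329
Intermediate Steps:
f = -13404 (f = -13184 - 220 = -13404)
(-48380 + f)/((540 - 1*39)*(-32) - 48779) = (-48380 - 13404)/((540 - 1*39)*(-32) - 48779) = -61784/((540 - 39)*(-32) - 48779) = -61784/(501*(-32) - 48779) = -61784/(-16032 - 48779) = -61784/(-64811) = -61784*(-1/64811) = 61784/64811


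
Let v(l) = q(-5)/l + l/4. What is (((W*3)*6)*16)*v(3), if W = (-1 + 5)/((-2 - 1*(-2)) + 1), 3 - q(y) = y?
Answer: 3936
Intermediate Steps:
q(y) = 3 - y
W = 4 (W = 4/((-2 + 2) + 1) = 4/(0 + 1) = 4/1 = 4*1 = 4)
v(l) = 8/l + l/4 (v(l) = (3 - 1*(-5))/l + l/4 = (3 + 5)/l + l*(1/4) = 8/l + l/4)
(((W*3)*6)*16)*v(3) = (((4*3)*6)*16)*(8/3 + (1/4)*3) = ((12*6)*16)*(8*(1/3) + 3/4) = (72*16)*(8/3 + 3/4) = 1152*(41/12) = 3936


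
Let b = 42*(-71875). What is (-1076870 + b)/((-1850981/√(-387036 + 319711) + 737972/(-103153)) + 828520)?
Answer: -2430854640304923280469306000/491779902759537539727421449 + 403325189408817482684900*I*√2693/491779902759537539727421449 ≈ -4.943 + 0.04256*I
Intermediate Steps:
b = -3018750
(-1076870 + b)/((-1850981/√(-387036 + 319711) + 737972/(-103153)) + 828520) = (-1076870 - 3018750)/((-1850981/√(-387036 + 319711) + 737972/(-103153)) + 828520) = -4095620/((-1850981*(-I*√2693/13465) + 737972*(-1/103153)) + 828520) = -4095620/((-1850981*(-I*√2693/13465) - 737972/103153) + 828520) = -4095620/((-(-1850981)*I*√2693/13465 - 737972/103153) + 828520) = -4095620/((1850981*I*√2693/13465 - 737972/103153) + 828520) = -4095620/((-737972/103153 + 1850981*I*√2693/13465) + 828520) = -4095620/(85463585588/103153 + 1850981*I*√2693/13465)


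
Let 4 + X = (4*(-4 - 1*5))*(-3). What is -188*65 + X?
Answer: -12116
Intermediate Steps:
X = 104 (X = -4 + (4*(-4 - 1*5))*(-3) = -4 + (4*(-4 - 5))*(-3) = -4 + (4*(-9))*(-3) = -4 - 36*(-3) = -4 + 108 = 104)
-188*65 + X = -188*65 + 104 = -12220 + 104 = -12116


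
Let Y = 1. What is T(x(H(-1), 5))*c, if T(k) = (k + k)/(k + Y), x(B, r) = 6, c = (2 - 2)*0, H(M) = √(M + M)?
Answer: 0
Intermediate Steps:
H(M) = √2*√M (H(M) = √(2*M) = √2*√M)
c = 0 (c = 0*0 = 0)
T(k) = 2*k/(1 + k) (T(k) = (k + k)/(k + 1) = (2*k)/(1 + k) = 2*k/(1 + k))
T(x(H(-1), 5))*c = (2*6/(1 + 6))*0 = (2*6/7)*0 = (2*6*(⅐))*0 = (12/7)*0 = 0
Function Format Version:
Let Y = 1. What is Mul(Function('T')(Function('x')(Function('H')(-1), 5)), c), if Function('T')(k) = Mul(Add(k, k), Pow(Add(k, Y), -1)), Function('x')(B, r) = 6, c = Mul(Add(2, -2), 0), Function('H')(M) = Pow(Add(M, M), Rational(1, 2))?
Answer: 0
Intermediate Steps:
Function('H')(M) = Mul(Pow(2, Rational(1, 2)), Pow(M, Rational(1, 2))) (Function('H')(M) = Pow(Mul(2, M), Rational(1, 2)) = Mul(Pow(2, Rational(1, 2)), Pow(M, Rational(1, 2))))
c = 0 (c = Mul(0, 0) = 0)
Function('T')(k) = Mul(2, k, Pow(Add(1, k), -1)) (Function('T')(k) = Mul(Add(k, k), Pow(Add(k, 1), -1)) = Mul(Mul(2, k), Pow(Add(1, k), -1)) = Mul(2, k, Pow(Add(1, k), -1)))
Mul(Function('T')(Function('x')(Function('H')(-1), 5)), c) = Mul(Mul(2, 6, Pow(Add(1, 6), -1)), 0) = Mul(Mul(2, 6, Pow(7, -1)), 0) = Mul(Mul(2, 6, Rational(1, 7)), 0) = Mul(Rational(12, 7), 0) = 0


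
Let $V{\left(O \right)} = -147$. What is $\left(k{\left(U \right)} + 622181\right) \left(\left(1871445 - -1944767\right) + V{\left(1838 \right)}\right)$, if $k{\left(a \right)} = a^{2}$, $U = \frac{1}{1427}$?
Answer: $\frac{4834821607645680750}{2036329} \approx 2.3743 \cdot 10^{12}$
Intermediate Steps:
$U = \frac{1}{1427} \approx 0.00070077$
$\left(k{\left(U \right)} + 622181\right) \left(\left(1871445 - -1944767\right) + V{\left(1838 \right)}\right) = \left(\left(\frac{1}{1427}\right)^{2} + 622181\right) \left(\left(1871445 - -1944767\right) - 147\right) = \left(\frac{1}{2036329} + 622181\right) \left(\left(1871445 + 1944767\right) - 147\right) = \frac{1266965213550 \left(3816212 - 147\right)}{2036329} = \frac{1266965213550}{2036329} \cdot 3816065 = \frac{4834821607645680750}{2036329}$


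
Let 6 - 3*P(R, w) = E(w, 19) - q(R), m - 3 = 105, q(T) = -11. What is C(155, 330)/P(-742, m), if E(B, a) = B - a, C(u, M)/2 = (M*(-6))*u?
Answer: 920700/47 ≈ 19589.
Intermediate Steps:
C(u, M) = -12*M*u (C(u, M) = 2*((M*(-6))*u) = 2*((-6*M)*u) = 2*(-6*M*u) = -12*M*u)
m = 108 (m = 3 + 105 = 108)
P(R, w) = 14/3 - w/3 (P(R, w) = 2 - ((w - 1*19) - 1*(-11))/3 = 2 - ((w - 19) + 11)/3 = 2 - ((-19 + w) + 11)/3 = 2 - (-8 + w)/3 = 2 + (8/3 - w/3) = 14/3 - w/3)
C(155, 330)/P(-742, m) = (-12*330*155)/(14/3 - ⅓*108) = -613800/(14/3 - 36) = -613800/(-94/3) = -613800*(-3/94) = 920700/47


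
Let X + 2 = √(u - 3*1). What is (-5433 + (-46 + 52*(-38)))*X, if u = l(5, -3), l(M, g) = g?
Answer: 14910 - 7455*I*√6 ≈ 14910.0 - 18261.0*I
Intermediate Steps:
u = -3
X = -2 + I*√6 (X = -2 + √(-3 - 3*1) = -2 + √(-3 - 3) = -2 + √(-6) = -2 + I*√6 ≈ -2.0 + 2.4495*I)
(-5433 + (-46 + 52*(-38)))*X = (-5433 + (-46 + 52*(-38)))*(-2 + I*√6) = (-5433 + (-46 - 1976))*(-2 + I*√6) = (-5433 - 2022)*(-2 + I*√6) = -7455*(-2 + I*√6) = 14910 - 7455*I*√6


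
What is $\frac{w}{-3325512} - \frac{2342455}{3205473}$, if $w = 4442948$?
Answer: $- \frac{1835967672197}{888319910598} \approx -2.0668$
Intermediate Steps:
$\frac{w}{-3325512} - \frac{2342455}{3205473} = \frac{4442948}{-3325512} - \frac{2342455}{3205473} = 4442948 \left(- \frac{1}{3325512}\right) - \frac{2342455}{3205473} = - \frac{1110737}{831378} - \frac{2342455}{3205473} = - \frac{1835967672197}{888319910598}$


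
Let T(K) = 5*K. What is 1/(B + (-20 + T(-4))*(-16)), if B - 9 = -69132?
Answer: -1/68483 ≈ -1.4602e-5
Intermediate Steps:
B = -69123 (B = 9 - 69132 = -69123)
1/(B + (-20 + T(-4))*(-16)) = 1/(-69123 + (-20 + 5*(-4))*(-16)) = 1/(-69123 + (-20 - 20)*(-16)) = 1/(-69123 - 40*(-16)) = 1/(-69123 + 640) = 1/(-68483) = -1/68483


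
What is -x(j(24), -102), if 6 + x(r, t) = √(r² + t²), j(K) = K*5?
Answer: 6 - 6*√689 ≈ -151.49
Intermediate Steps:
j(K) = 5*K
x(r, t) = -6 + √(r² + t²)
-x(j(24), -102) = -(-6 + √((5*24)² + (-102)²)) = -(-6 + √(120² + 10404)) = -(-6 + √(14400 + 10404)) = -(-6 + √24804) = -(-6 + 6*√689) = 6 - 6*√689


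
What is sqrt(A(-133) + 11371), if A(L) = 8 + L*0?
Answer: sqrt(11379) ≈ 106.67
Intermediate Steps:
A(L) = 8 (A(L) = 8 + 0 = 8)
sqrt(A(-133) + 11371) = sqrt(8 + 11371) = sqrt(11379)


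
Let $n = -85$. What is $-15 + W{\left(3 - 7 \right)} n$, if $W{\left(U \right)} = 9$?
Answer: $-780$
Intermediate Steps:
$-15 + W{\left(3 - 7 \right)} n = -15 + 9 \left(-85\right) = -15 - 765 = -780$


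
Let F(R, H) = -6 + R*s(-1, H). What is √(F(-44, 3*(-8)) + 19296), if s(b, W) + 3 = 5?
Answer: √19202 ≈ 138.57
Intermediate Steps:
s(b, W) = 2 (s(b, W) = -3 + 5 = 2)
F(R, H) = -6 + 2*R (F(R, H) = -6 + R*2 = -6 + 2*R)
√(F(-44, 3*(-8)) + 19296) = √((-6 + 2*(-44)) + 19296) = √((-6 - 88) + 19296) = √(-94 + 19296) = √19202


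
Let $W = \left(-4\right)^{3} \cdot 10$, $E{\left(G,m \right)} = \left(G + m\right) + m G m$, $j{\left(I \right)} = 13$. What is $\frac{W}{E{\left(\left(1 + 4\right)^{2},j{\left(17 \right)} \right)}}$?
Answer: $- \frac{640}{4263} \approx -0.15013$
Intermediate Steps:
$E{\left(G,m \right)} = G + m + G m^{2}$ ($E{\left(G,m \right)} = \left(G + m\right) + G m m = \left(G + m\right) + G m^{2} = G + m + G m^{2}$)
$W = -640$ ($W = \left(-64\right) 10 = -640$)
$\frac{W}{E{\left(\left(1 + 4\right)^{2},j{\left(17 \right)} \right)}} = - \frac{640}{\left(1 + 4\right)^{2} + 13 + \left(1 + 4\right)^{2} \cdot 13^{2}} = - \frac{640}{5^{2} + 13 + 5^{2} \cdot 169} = - \frac{640}{25 + 13 + 25 \cdot 169} = - \frac{640}{25 + 13 + 4225} = - \frac{640}{4263}$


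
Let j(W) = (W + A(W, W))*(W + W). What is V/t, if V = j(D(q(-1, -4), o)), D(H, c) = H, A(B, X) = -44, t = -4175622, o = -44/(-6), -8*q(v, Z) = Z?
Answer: 29/2783748 ≈ 1.0418e-5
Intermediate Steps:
q(v, Z) = -Z/8
o = 22/3 (o = -44*(-1/6) = 22/3 ≈ 7.3333)
j(W) = 2*W*(-44 + W) (j(W) = (W - 44)*(W + W) = (-44 + W)*(2*W) = 2*W*(-44 + W))
V = -87/2 (V = 2*(-1/8*(-4))*(-44 - 1/8*(-4)) = 2*(1/2)*(-44 + 1/2) = 2*(1/2)*(-87/2) = -87/2 ≈ -43.500)
V/t = -87/2/(-4175622) = -87/2*(-1/4175622) = 29/2783748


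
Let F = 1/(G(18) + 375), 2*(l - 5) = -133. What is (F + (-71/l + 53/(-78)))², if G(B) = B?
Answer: 4446889225/19501005316 ≈ 0.22803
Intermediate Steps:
l = -123/2 (l = 5 + (½)*(-133) = 5 - 133/2 = -123/2 ≈ -61.500)
F = 1/393 (F = 1/(18 + 375) = 1/393 ≈ 0.0025445)
(F + (-71/l + 53/(-78)))² = (1/393 + (-71/(-123/2) + 53/(-78)))² = (1/393 + (-71*(-2/123) + 53*(-1/78)))² = (1/393 + (142/123 - 53/78))² = (1/393 + 1519/3198)² = (66685/139646)² = 4446889225/19501005316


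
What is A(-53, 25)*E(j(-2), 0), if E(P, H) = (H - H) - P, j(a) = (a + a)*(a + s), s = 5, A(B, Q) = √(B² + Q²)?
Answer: 12*√3434 ≈ 703.20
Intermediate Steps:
j(a) = 2*a*(5 + a) (j(a) = (a + a)*(a + 5) = (2*a)*(5 + a) = 2*a*(5 + a))
E(P, H) = -P (E(P, H) = 0 - P = -P)
A(-53, 25)*E(j(-2), 0) = √((-53)² + 25²)*(-2*(-2)*(5 - 2)) = √(2809 + 625)*(-2*(-2)*3) = √3434*(-1*(-12)) = √3434*12 = 12*√3434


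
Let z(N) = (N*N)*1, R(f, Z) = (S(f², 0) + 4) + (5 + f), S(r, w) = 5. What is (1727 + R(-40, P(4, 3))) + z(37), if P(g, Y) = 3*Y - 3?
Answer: 3070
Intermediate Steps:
P(g, Y) = -3 + 3*Y
R(f, Z) = 14 + f (R(f, Z) = (5 + 4) + (5 + f) = 9 + (5 + f) = 14 + f)
z(N) = N² (z(N) = N²*1 = N²)
(1727 + R(-40, P(4, 3))) + z(37) = (1727 + (14 - 40)) + 37² = (1727 - 26) + 1369 = 1701 + 1369 = 3070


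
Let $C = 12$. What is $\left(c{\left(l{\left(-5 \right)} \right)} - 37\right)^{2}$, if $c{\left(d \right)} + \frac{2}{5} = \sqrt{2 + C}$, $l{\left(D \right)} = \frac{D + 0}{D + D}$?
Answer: $\frac{35319}{25} - \frac{374 \sqrt{14}}{5} \approx 1132.9$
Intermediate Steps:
$l{\left(D \right)} = \frac{1}{2}$ ($l{\left(D \right)} = \frac{D}{2 D} = D \frac{1}{2 D} = \frac{1}{2}$)
$c{\left(d \right)} = - \frac{2}{5} + \sqrt{14}$ ($c{\left(d \right)} = - \frac{2}{5} + \sqrt{2 + 12} = - \frac{2}{5} + \sqrt{14}$)
$\left(c{\left(l{\left(-5 \right)} \right)} - 37\right)^{2} = \left(\left(- \frac{2}{5} + \sqrt{14}\right) - 37\right)^{2} = \left(- \frac{187}{5} + \sqrt{14}\right)^{2}$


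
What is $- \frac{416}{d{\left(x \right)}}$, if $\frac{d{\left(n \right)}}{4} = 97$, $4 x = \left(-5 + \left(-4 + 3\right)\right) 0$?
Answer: $- \frac{104}{97} \approx -1.0722$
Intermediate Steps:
$x = 0$ ($x = \frac{\left(-5 + \left(-4 + 3\right)\right) 0}{4} = \frac{\left(-5 - 1\right) 0}{4} = \frac{\left(-6\right) 0}{4} = \frac{1}{4} \cdot 0 = 0$)
$d{\left(n \right)} = 388$ ($d{\left(n \right)} = 4 \cdot 97 = 388$)
$- \frac{416}{d{\left(x \right)}} = - \frac{416}{388} = \left(-416\right) \frac{1}{388} = - \frac{104}{97}$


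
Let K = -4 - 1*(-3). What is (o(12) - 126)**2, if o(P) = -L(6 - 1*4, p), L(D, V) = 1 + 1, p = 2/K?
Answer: 16384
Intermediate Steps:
K = -1 (K = -4 + 3 = -1)
p = -2 (p = 2/(-1) = 2*(-1) = -2)
L(D, V) = 2
o(P) = -2 (o(P) = -1*2 = -2)
(o(12) - 126)**2 = (-2 - 126)**2 = (-128)**2 = 16384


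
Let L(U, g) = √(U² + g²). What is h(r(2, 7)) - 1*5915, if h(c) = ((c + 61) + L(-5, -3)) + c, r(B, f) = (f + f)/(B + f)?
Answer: -52658/9 + √34 ≈ -5845.1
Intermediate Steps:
r(B, f) = 2*f/(B + f) (r(B, f) = (2*f)/(B + f) = 2*f/(B + f))
h(c) = 61 + √34 + 2*c (h(c) = ((c + 61) + √((-5)² + (-3)²)) + c = ((61 + c) + √(25 + 9)) + c = ((61 + c) + √34) + c = (61 + c + √34) + c = 61 + √34 + 2*c)
h(r(2, 7)) - 1*5915 = (61 + √34 + 2*(2*7/(2 + 7))) - 1*5915 = (61 + √34 + 2*(2*7/9)) - 5915 = (61 + √34 + 2*(2*7*(⅑))) - 5915 = (61 + √34 + 2*(14/9)) - 5915 = (61 + √34 + 28/9) - 5915 = (577/9 + √34) - 5915 = -52658/9 + √34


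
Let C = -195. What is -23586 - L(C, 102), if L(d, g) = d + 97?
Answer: -23488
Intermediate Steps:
L(d, g) = 97 + d
-23586 - L(C, 102) = -23586 - (97 - 195) = -23586 - 1*(-98) = -23586 + 98 = -23488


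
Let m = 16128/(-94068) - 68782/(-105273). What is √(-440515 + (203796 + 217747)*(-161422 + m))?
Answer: I*√1297292298917485572249483/4366323 ≈ 2.6086e+5*I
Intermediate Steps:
m = 6312622/13098969 (m = 16128*(-1/94068) - 68782*(-1/105273) = -448/2613 + 9826/15039 = 6312622/13098969 ≈ 0.48192)
√(-440515 + (203796 + 217747)*(-161422 + m)) = √(-440515 + (203796 + 217747)*(-161422 + 6312622/13098969)) = √(-440515 + 421543*(-2114455461296/13098969)) = √(-440515 - 891333898521099728/13098969) = √(-891339668813428763/13098969) = I*√1297292298917485572249483/4366323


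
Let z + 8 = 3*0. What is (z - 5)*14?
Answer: -182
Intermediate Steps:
z = -8 (z = -8 + 3*0 = -8 + 0 = -8)
(z - 5)*14 = (-8 - 5)*14 = -13*14 = -182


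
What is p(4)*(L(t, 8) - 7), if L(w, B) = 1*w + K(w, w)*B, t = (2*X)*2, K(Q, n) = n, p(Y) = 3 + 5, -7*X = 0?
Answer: -56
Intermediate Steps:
X = 0 (X = -⅐*0 = 0)
p(Y) = 8
t = 0 (t = (2*0)*2 = 0*2 = 0)
L(w, B) = w + B*w (L(w, B) = 1*w + w*B = w + B*w)
p(4)*(L(t, 8) - 7) = 8*(0*(1 + 8) - 7) = 8*(0*9 - 7) = 8*(0 - 7) = 8*(-7) = -56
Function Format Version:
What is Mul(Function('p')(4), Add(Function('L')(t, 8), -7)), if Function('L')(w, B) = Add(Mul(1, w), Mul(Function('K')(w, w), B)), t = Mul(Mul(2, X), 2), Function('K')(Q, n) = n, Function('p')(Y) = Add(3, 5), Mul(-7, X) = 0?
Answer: -56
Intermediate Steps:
X = 0 (X = Mul(Rational(-1, 7), 0) = 0)
Function('p')(Y) = 8
t = 0 (t = Mul(Mul(2, 0), 2) = Mul(0, 2) = 0)
Function('L')(w, B) = Add(w, Mul(B, w)) (Function('L')(w, B) = Add(Mul(1, w), Mul(w, B)) = Add(w, Mul(B, w)))
Mul(Function('p')(4), Add(Function('L')(t, 8), -7)) = Mul(8, Add(Mul(0, Add(1, 8)), -7)) = Mul(8, Add(Mul(0, 9), -7)) = Mul(8, Add(0, -7)) = Mul(8, -7) = -56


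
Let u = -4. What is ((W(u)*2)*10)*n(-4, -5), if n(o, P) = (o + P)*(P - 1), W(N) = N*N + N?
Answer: 12960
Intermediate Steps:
W(N) = N + N² (W(N) = N² + N = N + N²)
n(o, P) = (-1 + P)*(P + o) (n(o, P) = (P + o)*(-1 + P) = (-1 + P)*(P + o))
((W(u)*2)*10)*n(-4, -5) = ((-4*(1 - 4)*2)*10)*((-5)² - 1*(-5) - 1*(-4) - 5*(-4)) = ((-4*(-3)*2)*10)*(25 + 5 + 4 + 20) = ((12*2)*10)*54 = (24*10)*54 = 240*54 = 12960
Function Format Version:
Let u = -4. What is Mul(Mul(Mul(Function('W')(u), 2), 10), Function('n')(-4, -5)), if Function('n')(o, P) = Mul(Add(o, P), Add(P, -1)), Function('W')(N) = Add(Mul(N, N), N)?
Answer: 12960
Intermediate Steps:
Function('W')(N) = Add(N, Pow(N, 2)) (Function('W')(N) = Add(Pow(N, 2), N) = Add(N, Pow(N, 2)))
Function('n')(o, P) = Mul(Add(-1, P), Add(P, o)) (Function('n')(o, P) = Mul(Add(P, o), Add(-1, P)) = Mul(Add(-1, P), Add(P, o)))
Mul(Mul(Mul(Function('W')(u), 2), 10), Function('n')(-4, -5)) = Mul(Mul(Mul(Mul(-4, Add(1, -4)), 2), 10), Add(Pow(-5, 2), Mul(-1, -5), Mul(-1, -4), Mul(-5, -4))) = Mul(Mul(Mul(Mul(-4, -3), 2), 10), Add(25, 5, 4, 20)) = Mul(Mul(Mul(12, 2), 10), 54) = Mul(Mul(24, 10), 54) = Mul(240, 54) = 12960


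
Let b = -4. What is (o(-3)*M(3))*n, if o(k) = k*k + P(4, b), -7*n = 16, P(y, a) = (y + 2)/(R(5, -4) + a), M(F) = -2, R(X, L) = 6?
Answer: 384/7 ≈ 54.857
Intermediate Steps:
P(y, a) = (2 + y)/(6 + a) (P(y, a) = (y + 2)/(6 + a) = (2 + y)/(6 + a))
n = -16/7 (n = -1/7*16 = -16/7 ≈ -2.2857)
o(k) = 3 + k**2 (o(k) = k*k + (2 + 4)/(6 - 4) = k**2 + 6/2 = k**2 + (1/2)*6 = k**2 + 3 = 3 + k**2)
(o(-3)*M(3))*n = ((3 + (-3)**2)*(-2))*(-16/7) = ((3 + 9)*(-2))*(-16/7) = (12*(-2))*(-16/7) = -24*(-16/7) = 384/7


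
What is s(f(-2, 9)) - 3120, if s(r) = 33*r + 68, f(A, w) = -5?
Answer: -3217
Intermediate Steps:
s(r) = 68 + 33*r
s(f(-2, 9)) - 3120 = (68 + 33*(-5)) - 3120 = (68 - 165) - 3120 = -97 - 3120 = -3217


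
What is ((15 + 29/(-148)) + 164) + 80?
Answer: 38303/148 ≈ 258.80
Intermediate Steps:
((15 + 29/(-148)) + 164) + 80 = ((15 + 29*(-1/148)) + 164) + 80 = ((15 - 29/148) + 164) + 80 = (2191/148 + 164) + 80 = 26463/148 + 80 = 38303/148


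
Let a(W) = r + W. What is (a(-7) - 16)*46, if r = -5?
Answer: -1288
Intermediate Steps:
a(W) = -5 + W
(a(-7) - 16)*46 = ((-5 - 7) - 16)*46 = (-12 - 16)*46 = -28*46 = -1288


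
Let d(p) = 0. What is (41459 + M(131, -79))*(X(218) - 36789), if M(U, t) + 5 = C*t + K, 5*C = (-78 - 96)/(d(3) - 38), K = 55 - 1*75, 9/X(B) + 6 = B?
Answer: -30646072946463/20140 ≈ -1.5217e+9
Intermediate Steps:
X(B) = 9/(-6 + B)
K = -20 (K = 55 - 75 = -20)
C = 87/95 (C = ((-78 - 96)/(0 - 38))/5 = (-174/(-38))/5 = (-174*(-1/38))/5 = (1/5)*(87/19) = 87/95 ≈ 0.91579)
M(U, t) = -25 + 87*t/95 (M(U, t) = -5 + (87*t/95 - 20) = -5 + (-20 + 87*t/95) = -25 + 87*t/95)
(41459 + M(131, -79))*(X(218) - 36789) = (41459 + (-25 + (87/95)*(-79)))*(9/(-6 + 218) - 36789) = (41459 + (-25 - 6873/95))*(9/212 - 36789) = (41459 - 9248/95)*(9*(1/212) - 36789) = 3929357*(9/212 - 36789)/95 = (3929357/95)*(-7799259/212) = -30646072946463/20140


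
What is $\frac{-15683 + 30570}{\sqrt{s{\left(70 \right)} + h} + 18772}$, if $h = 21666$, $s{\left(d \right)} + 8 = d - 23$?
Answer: $\frac{279458764}{352366279} - \frac{14887 \sqrt{21705}}{352366279} \approx 0.78687$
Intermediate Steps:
$s{\left(d \right)} = -31 + d$ ($s{\left(d \right)} = -8 + \left(d - 23\right) = -8 + \left(-23 + d\right) = -31 + d$)
$\frac{-15683 + 30570}{\sqrt{s{\left(70 \right)} + h} + 18772} = \frac{-15683 + 30570}{\sqrt{\left(-31 + 70\right) + 21666} + 18772} = \frac{14887}{\sqrt{39 + 21666} + 18772} = \frac{14887}{\sqrt{21705} + 18772} = \frac{14887}{18772 + \sqrt{21705}}$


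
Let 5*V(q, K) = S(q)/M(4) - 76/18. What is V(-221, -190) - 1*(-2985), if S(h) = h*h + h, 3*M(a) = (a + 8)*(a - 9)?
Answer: 112408/45 ≈ 2498.0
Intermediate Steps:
M(a) = (-9 + a)*(8 + a)/3 (M(a) = ((a + 8)*(a - 9))/3 = ((8 + a)*(-9 + a))/3 = ((-9 + a)*(8 + a))/3 = (-9 + a)*(8 + a)/3)
S(h) = h + h² (S(h) = h² + h = h + h²)
V(q, K) = -38/45 - q*(1 + q)/100 (V(q, K) = ((q*(1 + q))/(-24 - ⅓*4 + (⅓)*4²) - 76/18)/5 = ((q*(1 + q))/(-24 - 4/3 + (⅓)*16) - 76*1/18)/5 = ((q*(1 + q))/(-24 - 4/3 + 16/3) - 38/9)/5 = ((q*(1 + q))/(-20) - 38/9)/5 = ((q*(1 + q))*(-1/20) - 38/9)/5 = (-q*(1 + q)/20 - 38/9)/5 = (-38/9 - q*(1 + q)/20)/5 = -38/45 - q*(1 + q)/100)
V(-221, -190) - 1*(-2985) = (-38/45 - 1/100*(-221)*(1 - 221)) - 1*(-2985) = (-38/45 - 1/100*(-221)*(-220)) + 2985 = (-38/45 - 2431/5) + 2985 = -21917/45 + 2985 = 112408/45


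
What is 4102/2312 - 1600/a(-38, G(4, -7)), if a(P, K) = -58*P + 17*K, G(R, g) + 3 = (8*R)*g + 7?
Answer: 19531/6936 ≈ 2.8159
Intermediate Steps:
G(R, g) = 4 + 8*R*g (G(R, g) = -3 + ((8*R)*g + 7) = -3 + (8*R*g + 7) = -3 + (7 + 8*R*g) = 4 + 8*R*g)
4102/2312 - 1600/a(-38, G(4, -7)) = 4102/2312 - 1600/(-58*(-38) + 17*(4 + 8*4*(-7))) = 4102*(1/2312) - 1600/(2204 + 17*(4 - 224)) = 2051/1156 - 1600/(2204 + 17*(-220)) = 2051/1156 - 1600/(2204 - 3740) = 2051/1156 - 1600/(-1536) = 2051/1156 - 1600*(-1/1536) = 2051/1156 + 25/24 = 19531/6936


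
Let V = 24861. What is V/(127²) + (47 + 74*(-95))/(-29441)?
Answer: 844561508/474853889 ≈ 1.7786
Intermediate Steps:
V/(127²) + (47 + 74*(-95))/(-29441) = 24861/(127²) + (47 + 74*(-95))/(-29441) = 24861/16129 + (47 - 7030)*(-1/29441) = 24861*(1/16129) - 6983*(-1/29441) = 24861/16129 + 6983/29441 = 844561508/474853889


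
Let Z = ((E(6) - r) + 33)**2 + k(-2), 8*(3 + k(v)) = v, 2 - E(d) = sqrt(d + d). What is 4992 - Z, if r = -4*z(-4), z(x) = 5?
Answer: 7833/4 + 220*sqrt(3) ≈ 2339.3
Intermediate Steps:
E(d) = 2 - sqrt(2)*sqrt(d) (E(d) = 2 - sqrt(d + d) = 2 - sqrt(2*d) = 2 - sqrt(2)*sqrt(d))
r = -20 (r = -4*5 = -20)
k(v) = -3 + v/8
Z = -13/4 + (55 - 2*sqrt(3))**2 (Z = (((2 - sqrt(2)*sqrt(6)) - 1*(-20)) + 33)**2 + (-3 + (1/8)*(-2)) = (((2 - 2*sqrt(3)) + 20) + 33)**2 + (-3 - 1/4) = ((22 - 2*sqrt(3)) + 33)**2 - 13/4 = (55 - 2*sqrt(3))**2 - 13/4 = -13/4 + (55 - 2*sqrt(3))**2 ≈ 2652.7)
4992 - Z = 4992 - (12135/4 - 220*sqrt(3)) = 4992 + (-12135/4 + 220*sqrt(3)) = 7833/4 + 220*sqrt(3)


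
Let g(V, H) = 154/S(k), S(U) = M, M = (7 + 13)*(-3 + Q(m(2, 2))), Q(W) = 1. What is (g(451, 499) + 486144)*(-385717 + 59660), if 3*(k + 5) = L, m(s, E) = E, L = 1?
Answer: -3170187977771/20 ≈ -1.5851e+11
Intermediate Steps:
k = -14/3 (k = -5 + (⅓)*1 = -5 + ⅓ = -14/3 ≈ -4.6667)
M = -40 (M = (7 + 13)*(-3 + 1) = 20*(-2) = -40)
S(U) = -40
g(V, H) = -77/20 (g(V, H) = 154/(-40) = 154*(-1/40) = -77/20)
(g(451, 499) + 486144)*(-385717 + 59660) = (-77/20 + 486144)*(-385717 + 59660) = (9722803/20)*(-326057) = -3170187977771/20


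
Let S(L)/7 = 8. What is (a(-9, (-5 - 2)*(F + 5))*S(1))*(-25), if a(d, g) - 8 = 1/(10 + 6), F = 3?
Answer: -22575/2 ≈ -11288.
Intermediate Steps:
S(L) = 56 (S(L) = 7*8 = 56)
a(d, g) = 129/16 (a(d, g) = 8 + 1/(10 + 6) = 8 + 1/16 = 129/16)
(a(-9, (-5 - 2)*(F + 5))*S(1))*(-25) = ((129/16)*56)*(-25) = (903/2)*(-25) = -22575/2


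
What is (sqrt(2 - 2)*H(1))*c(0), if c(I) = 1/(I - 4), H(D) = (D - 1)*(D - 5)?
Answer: 0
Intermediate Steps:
H(D) = (-1 + D)*(-5 + D)
c(I) = 1/(-4 + I)
(sqrt(2 - 2)*H(1))*c(0) = (sqrt(2 - 2)*(5 + 1**2 - 6*1))/(-4 + 0) = (sqrt(0)*(5 + 1 - 6))/(-4) = (0*0)*(-1/4) = 0*(-1/4) = 0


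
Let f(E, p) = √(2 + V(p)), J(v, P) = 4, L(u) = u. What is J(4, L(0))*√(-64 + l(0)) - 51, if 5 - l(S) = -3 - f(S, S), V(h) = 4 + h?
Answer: -51 + 4*I*√(56 - √6) ≈ -51.0 + 29.271*I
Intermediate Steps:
f(E, p) = √(6 + p) (f(E, p) = √(2 + (4 + p)) = √(6 + p))
l(S) = 8 + √(6 + S) (l(S) = 5 - (-3 - √(6 + S)) = 5 + (3 + √(6 + S)) = 8 + √(6 + S))
J(4, L(0))*√(-64 + l(0)) - 51 = 4*√(-64 + (8 + √(6 + 0))) - 51 = 4*√(-64 + (8 + √6)) - 51 = 4*√(-56 + √6) - 51 = -51 + 4*√(-56 + √6)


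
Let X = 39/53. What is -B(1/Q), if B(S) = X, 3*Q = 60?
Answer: -39/53 ≈ -0.73585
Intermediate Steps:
Q = 20 (Q = (⅓)*60 = 20)
X = 39/53 (X = 39*(1/53) = 39/53 ≈ 0.73585)
B(S) = 39/53
-B(1/Q) = -1*39/53 = -39/53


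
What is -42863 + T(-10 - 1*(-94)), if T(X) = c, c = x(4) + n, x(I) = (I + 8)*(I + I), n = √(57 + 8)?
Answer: -42767 + √65 ≈ -42759.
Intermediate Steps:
n = √65 ≈ 8.0623
x(I) = 2*I*(8 + I) (x(I) = (8 + I)*(2*I) = 2*I*(8 + I))
c = 96 + √65 (c = 2*4*(8 + 4) + √65 = 2*4*12 + √65 = 96 + √65 ≈ 104.06)
T(X) = 96 + √65
-42863 + T(-10 - 1*(-94)) = -42863 + (96 + √65) = -42767 + √65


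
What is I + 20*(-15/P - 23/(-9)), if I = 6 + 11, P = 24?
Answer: 1001/18 ≈ 55.611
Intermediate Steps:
I = 17
I + 20*(-15/P - 23/(-9)) = 17 + 20*(-15/24 - 23/(-9)) = 17 + 20*(-15*1/24 - 23*(-⅑)) = 17 + 20*(-5/8 + 23/9) = 17 + 20*(139/72) = 17 + 695/18 = 1001/18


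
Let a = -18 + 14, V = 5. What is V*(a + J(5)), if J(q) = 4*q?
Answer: 80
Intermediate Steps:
a = -4
V*(a + J(5)) = 5*(-4 + 4*5) = 5*(-4 + 20) = 5*16 = 80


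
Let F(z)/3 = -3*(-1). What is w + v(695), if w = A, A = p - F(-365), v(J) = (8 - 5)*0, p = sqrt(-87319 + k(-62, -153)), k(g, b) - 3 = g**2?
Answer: -9 + 4*I*sqrt(5217) ≈ -9.0 + 288.92*I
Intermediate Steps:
k(g, b) = 3 + g**2
p = 4*I*sqrt(5217) (p = sqrt(-87319 + (3 + (-62)**2)) = sqrt(-87319 + (3 + 3844)) = sqrt(-87319 + 3847) = sqrt(-83472) = 4*I*sqrt(5217) ≈ 288.92*I)
F(z) = 9 (F(z) = 3*(-3*(-1)) = 3*3 = 9)
v(J) = 0 (v(J) = 3*0 = 0)
A = -9 + 4*I*sqrt(5217) (A = 4*I*sqrt(5217) - 1*9 = 4*I*sqrt(5217) - 9 = -9 + 4*I*sqrt(5217) ≈ -9.0 + 288.92*I)
w = -9 + 4*I*sqrt(5217) ≈ -9.0 + 288.92*I
w + v(695) = (-9 + 4*I*sqrt(5217)) + 0 = -9 + 4*I*sqrt(5217)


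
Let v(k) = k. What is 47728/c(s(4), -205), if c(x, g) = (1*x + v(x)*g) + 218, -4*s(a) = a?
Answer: 23864/211 ≈ 113.10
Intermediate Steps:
s(a) = -a/4
c(x, g) = 218 + x + g*x (c(x, g) = (1*x + x*g) + 218 = (x + g*x) + 218 = 218 + x + g*x)
47728/c(s(4), -205) = 47728/(218 - ¼*4 - (-205)*4/4) = 47728/(218 - 1 - 205*(-1)) = 47728/(218 - 1 + 205) = 47728/422 = 47728*(1/422) = 23864/211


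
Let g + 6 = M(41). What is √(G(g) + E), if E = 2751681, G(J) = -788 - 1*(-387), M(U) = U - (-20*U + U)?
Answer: 68*√595 ≈ 1658.7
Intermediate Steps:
M(U) = 20*U (M(U) = U - (-19)*U = U + 19*U = 20*U)
g = 814 (g = -6 + 20*41 = -6 + 820 = 814)
G(J) = -401 (G(J) = -788 + 387 = -401)
√(G(g) + E) = √(-401 + 2751681) = √2751280 = 68*√595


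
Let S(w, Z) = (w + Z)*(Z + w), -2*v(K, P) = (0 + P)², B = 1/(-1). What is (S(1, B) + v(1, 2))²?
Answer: 4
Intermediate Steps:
B = -1
v(K, P) = -P²/2 (v(K, P) = -(0 + P)²/2 = -P²/2)
S(w, Z) = (Z + w)² (S(w, Z) = (Z + w)*(Z + w) = (Z + w)²)
(S(1, B) + v(1, 2))² = ((-1 + 1)² - ½*2²)² = (0² - ½*4)² = (0 - 2)² = (-2)² = 4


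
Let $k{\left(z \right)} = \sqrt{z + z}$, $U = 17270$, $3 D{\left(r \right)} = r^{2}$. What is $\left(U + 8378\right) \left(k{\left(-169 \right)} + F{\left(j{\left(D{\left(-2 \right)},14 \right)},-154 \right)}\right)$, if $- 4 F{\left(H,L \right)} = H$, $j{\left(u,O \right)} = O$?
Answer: $-89768 + 333424 i \sqrt{2} \approx -89768.0 + 4.7153 \cdot 10^{5} i$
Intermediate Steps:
$D{\left(r \right)} = \frac{r^{2}}{3}$
$F{\left(H,L \right)} = - \frac{H}{4}$
$k{\left(z \right)} = \sqrt{2} \sqrt{z}$ ($k{\left(z \right)} = \sqrt{2 z} = \sqrt{2} \sqrt{z}$)
$\left(U + 8378\right) \left(k{\left(-169 \right)} + F{\left(j{\left(D{\left(-2 \right)},14 \right)},-154 \right)}\right) = \left(17270 + 8378\right) \left(\sqrt{2} \sqrt{-169} - \frac{7}{2}\right) = 25648 \left(\sqrt{2} \cdot 13 i - \frac{7}{2}\right) = 25648 \left(13 i \sqrt{2} - \frac{7}{2}\right) = 25648 \left(- \frac{7}{2} + 13 i \sqrt{2}\right) = -89768 + 333424 i \sqrt{2}$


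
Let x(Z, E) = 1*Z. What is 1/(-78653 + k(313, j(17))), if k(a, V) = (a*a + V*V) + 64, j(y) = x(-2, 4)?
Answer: 1/19384 ≈ 5.1589e-5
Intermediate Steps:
x(Z, E) = Z
j(y) = -2
k(a, V) = 64 + V**2 + a**2 (k(a, V) = (a**2 + V**2) + 64 = (V**2 + a**2) + 64 = 64 + V**2 + a**2)
1/(-78653 + k(313, j(17))) = 1/(-78653 + (64 + (-2)**2 + 313**2)) = 1/(-78653 + (64 + 4 + 97969)) = 1/(-78653 + 98037) = 1/19384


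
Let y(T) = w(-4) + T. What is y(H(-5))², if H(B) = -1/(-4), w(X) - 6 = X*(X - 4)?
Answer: 23409/16 ≈ 1463.1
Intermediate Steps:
w(X) = 6 + X*(-4 + X) (w(X) = 6 + X*(X - 4) = 6 + X*(-4 + X))
H(B) = ¼ (H(B) = -1*(-¼) = ¼)
y(T) = 38 + T (y(T) = (6 + (-4)² - 4*(-4)) + T = (6 + 16 + 16) + T = 38 + T)
y(H(-5))² = (38 + ¼)² = (153/4)² = 23409/16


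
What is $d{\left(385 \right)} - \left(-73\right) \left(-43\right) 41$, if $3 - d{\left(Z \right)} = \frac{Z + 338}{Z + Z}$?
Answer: $- \frac{99096643}{770} \approx -1.287 \cdot 10^{5}$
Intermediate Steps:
$d{\left(Z \right)} = 3 - \frac{338 + Z}{2 Z}$ ($d{\left(Z \right)} = 3 - \frac{Z + 338}{Z + Z} = 3 - \frac{338 + Z}{2 Z}$)
$d{\left(385 \right)} - \left(-73\right) \left(-43\right) 41 = \left(\frac{5}{2} - \frac{169}{385}\right) - \left(-73\right) \left(-43\right) 41 = \left(\frac{5}{2} - \frac{169}{385}\right) - 3139 \cdot 41 = \left(\frac{5}{2} - \frac{169}{385}\right) - 128699 = \frac{1587}{770} - 128699 = - \frac{99096643}{770}$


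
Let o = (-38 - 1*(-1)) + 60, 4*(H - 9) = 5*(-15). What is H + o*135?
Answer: 12381/4 ≈ 3095.3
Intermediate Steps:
H = -39/4 (H = 9 + (5*(-15))/4 = 9 + (¼)*(-75) = 9 - 75/4 = -39/4 ≈ -9.7500)
o = 23 (o = (-38 + 1) + 60 = -37 + 60 = 23)
H + o*135 = -39/4 + 23*135 = -39/4 + 3105 = 12381/4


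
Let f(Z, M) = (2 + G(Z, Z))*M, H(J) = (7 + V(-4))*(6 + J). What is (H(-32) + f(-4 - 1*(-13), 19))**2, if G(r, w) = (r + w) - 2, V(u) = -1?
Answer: 34596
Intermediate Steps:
G(r, w) = -2 + r + w
H(J) = 36 + 6*J (H(J) = (7 - 1)*(6 + J) = 6*(6 + J) = 36 + 6*J)
f(Z, M) = 2*M*Z (f(Z, M) = (2 + (-2 + Z + Z))*M = (2 + (-2 + 2*Z))*M = (2*Z)*M = 2*M*Z)
(H(-32) + f(-4 - 1*(-13), 19))**2 = ((36 + 6*(-32)) + 2*19*(-4 - 1*(-13)))**2 = ((36 - 192) + 2*19*(-4 + 13))**2 = (-156 + 2*19*9)**2 = (-156 + 342)**2 = 186**2 = 34596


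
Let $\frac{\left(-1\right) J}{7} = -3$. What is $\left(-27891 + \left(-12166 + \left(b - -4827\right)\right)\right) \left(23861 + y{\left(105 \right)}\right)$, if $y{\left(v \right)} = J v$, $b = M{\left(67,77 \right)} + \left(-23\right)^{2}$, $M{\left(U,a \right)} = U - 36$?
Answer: $-903708220$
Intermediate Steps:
$J = 21$ ($J = \left(-7\right) \left(-3\right) = 21$)
$M{\left(U,a \right)} = -36 + U$
$b = 560$ ($b = \left(-36 + 67\right) + \left(-23\right)^{2} = 31 + 529 = 560$)
$y{\left(v \right)} = 21 v$
$\left(-27891 + \left(-12166 + \left(b - -4827\right)\right)\right) \left(23861 + y{\left(105 \right)}\right) = \left(-27891 + \left(-12166 + \left(560 - -4827\right)\right)\right) \left(23861 + 21 \cdot 105\right) = \left(-27891 + \left(-12166 + \left(560 + 4827\right)\right)\right) \left(23861 + 2205\right) = \left(-27891 + \left(-12166 + 5387\right)\right) 26066 = \left(-27891 - 6779\right) 26066 = \left(-34670\right) 26066 = -903708220$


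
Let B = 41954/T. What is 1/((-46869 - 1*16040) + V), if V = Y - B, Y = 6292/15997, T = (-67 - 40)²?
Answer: -183149653/11522360621607 ≈ -1.5895e-5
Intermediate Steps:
T = 11449 (T = (-107)² = 11449)
B = 41954/11449 ≈ 3.6644
Y = 6292/15997 (Y = 6292*(1/15997) = 6292/15997 ≈ 0.39332)
V = -599101030/183149653 (V = 6292/15997 - 1*41954/11449 = 6292/15997 - 41954/11449 = -599101030/183149653 ≈ -3.2711)
1/((-46869 - 1*16040) + V) = 1/((-46869 - 1*16040) - 599101030/183149653) = 1/((-46869 - 16040) - 599101030/183149653) = 1/(-62909 - 599101030/183149653) = 1/(-11522360621607/183149653) = -183149653/11522360621607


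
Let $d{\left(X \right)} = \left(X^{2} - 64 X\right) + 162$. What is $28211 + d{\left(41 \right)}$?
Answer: $27430$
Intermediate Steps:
$d{\left(X \right)} = 162 + X^{2} - 64 X$
$28211 + d{\left(41 \right)} = 28211 + \left(162 + 41^{2} - 2624\right) = 28211 + \left(162 + 1681 - 2624\right) = 28211 - 781 = 27430$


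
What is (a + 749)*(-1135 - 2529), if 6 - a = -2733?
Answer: -12780032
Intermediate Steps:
a = 2739 (a = 6 - 1*(-2733) = 6 + 2733 = 2739)
(a + 749)*(-1135 - 2529) = (2739 + 749)*(-1135 - 2529) = 3488*(-3664) = -12780032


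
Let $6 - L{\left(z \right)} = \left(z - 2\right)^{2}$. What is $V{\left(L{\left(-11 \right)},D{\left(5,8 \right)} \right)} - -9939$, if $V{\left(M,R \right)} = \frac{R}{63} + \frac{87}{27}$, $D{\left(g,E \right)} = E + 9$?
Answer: $\frac{626377}{63} \approx 9942.5$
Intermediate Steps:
$D{\left(g,E \right)} = 9 + E$
$L{\left(z \right)} = 6 - \left(-2 + z\right)^{2}$ ($L{\left(z \right)} = 6 - \left(z - 2\right)^{2} = 6 - \left(-2 + z\right)^{2}$)
$V{\left(M,R \right)} = \frac{29}{9} + \frac{R}{63}$ ($V{\left(M,R \right)} = R \frac{1}{63} + 87 \cdot \frac{1}{27} = \frac{R}{63} + \frac{29}{9} = \frac{29}{9} + \frac{R}{63}$)
$V{\left(L{\left(-11 \right)},D{\left(5,8 \right)} \right)} - -9939 = \left(\frac{29}{9} + \frac{9 + 8}{63}\right) - -9939 = \left(\frac{29}{9} + \frac{1}{63} \cdot 17\right) + 9939 = \left(\frac{29}{9} + \frac{17}{63}\right) + 9939 = \frac{220}{63} + 9939 = \frac{626377}{63}$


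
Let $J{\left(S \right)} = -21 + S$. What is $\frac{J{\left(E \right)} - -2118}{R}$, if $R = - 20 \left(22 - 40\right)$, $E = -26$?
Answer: $\frac{2071}{360} \approx 5.7528$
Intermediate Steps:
$R = 360$ ($R = \left(-20\right) \left(-18\right) = 360$)
$\frac{J{\left(E \right)} - -2118}{R} = \frac{\left(-21 - 26\right) - -2118}{360} = \left(-47 + 2118\right) \frac{1}{360} = 2071 \cdot \frac{1}{360} = \frac{2071}{360}$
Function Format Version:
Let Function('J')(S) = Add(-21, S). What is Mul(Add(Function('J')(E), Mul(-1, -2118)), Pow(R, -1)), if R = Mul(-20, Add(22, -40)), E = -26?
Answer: Rational(2071, 360) ≈ 5.7528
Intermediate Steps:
R = 360 (R = Mul(-20, -18) = 360)
Mul(Add(Function('J')(E), Mul(-1, -2118)), Pow(R, -1)) = Mul(Add(Add(-21, -26), Mul(-1, -2118)), Pow(360, -1)) = Mul(Add(-47, 2118), Rational(1, 360)) = Mul(2071, Rational(1, 360)) = Rational(2071, 360)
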